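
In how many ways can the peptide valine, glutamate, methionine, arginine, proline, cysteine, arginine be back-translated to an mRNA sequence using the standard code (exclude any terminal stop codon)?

2304

Val: 4 codons.
Glu: 2 codons.
Met: 1 codon.
Arg: 6 codons.
Pro: 4 codons.
Cys: 2 codons.
Arg: 6 codons.
4 × 2 × 1 × 6 × 4 × 2 × 6 = 2304.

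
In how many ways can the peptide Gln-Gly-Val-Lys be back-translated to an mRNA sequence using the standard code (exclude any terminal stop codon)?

64

Gln: 2 codons.
Gly: 4 codons.
Val: 4 codons.
Lys: 2 codons.
2 × 4 × 4 × 2 = 64.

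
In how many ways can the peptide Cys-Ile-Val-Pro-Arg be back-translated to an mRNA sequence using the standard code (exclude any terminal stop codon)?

Cys: 2 codons.
Ile: 3 codons.
Val: 4 codons.
Pro: 4 codons.
Arg: 6 codons.
2 × 3 × 4 × 4 × 6 = 576.

576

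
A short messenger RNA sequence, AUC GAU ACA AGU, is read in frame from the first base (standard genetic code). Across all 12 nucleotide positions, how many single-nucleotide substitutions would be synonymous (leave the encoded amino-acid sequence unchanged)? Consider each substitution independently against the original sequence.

Codon 1 (AUC, Ile): 2 synonymous substitutions.
Codon 2 (GAU, Asp): 1 synonymous substitution.
Codon 3 (ACA, Thr): 3 synonymous substitutions.
Codon 4 (AGU, Ser): 1 synonymous substitution.
Total: 2 + 1 + 3 + 1 = 7.

7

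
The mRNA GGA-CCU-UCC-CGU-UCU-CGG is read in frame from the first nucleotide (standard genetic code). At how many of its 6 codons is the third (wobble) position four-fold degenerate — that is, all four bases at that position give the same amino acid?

6

Codon 1 GGA (Gly): third position 4-fold.
Codon 2 CCU (Pro): third position 4-fold.
Codon 3 UCC (Ser): third position 4-fold.
Codon 4 CGU (Arg): third position 4-fold.
Codon 5 UCU (Ser): third position 4-fold.
Codon 6 CGG (Arg): third position 4-fold.
Four-fold degenerate third positions: 6.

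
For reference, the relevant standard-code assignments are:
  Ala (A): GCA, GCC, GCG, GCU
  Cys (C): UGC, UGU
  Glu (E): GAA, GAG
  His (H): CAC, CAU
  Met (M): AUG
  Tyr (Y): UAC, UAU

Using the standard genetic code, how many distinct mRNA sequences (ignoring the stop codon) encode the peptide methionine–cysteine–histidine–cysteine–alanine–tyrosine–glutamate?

Met: 1 codon.
Cys: 2 codons.
His: 2 codons.
Cys: 2 codons.
Ala: 4 codons.
Tyr: 2 codons.
Glu: 2 codons.
1 × 2 × 2 × 2 × 4 × 2 × 2 = 128.

128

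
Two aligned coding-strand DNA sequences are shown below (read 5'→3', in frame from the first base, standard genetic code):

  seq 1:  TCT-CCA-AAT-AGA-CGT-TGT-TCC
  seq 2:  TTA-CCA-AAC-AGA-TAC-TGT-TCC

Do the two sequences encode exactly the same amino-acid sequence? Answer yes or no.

no

Codon 1: TCT Ser / TTA Leu — nonsynonymous.
Codon 2: CCA Pro / CCA Pro — identical.
Codon 3: AAT Asn / AAC Asn — synonymous.
Codon 4: AGA Arg / AGA Arg — identical.
Codon 5: CGT Arg / TAC Tyr — nonsynonymous.
Codon 6: TGT Cys / TGT Cys — identical.
Codon 7: TCC Ser / TCC Ser — identical.
Nonsynonymous differences: 2 → different protein.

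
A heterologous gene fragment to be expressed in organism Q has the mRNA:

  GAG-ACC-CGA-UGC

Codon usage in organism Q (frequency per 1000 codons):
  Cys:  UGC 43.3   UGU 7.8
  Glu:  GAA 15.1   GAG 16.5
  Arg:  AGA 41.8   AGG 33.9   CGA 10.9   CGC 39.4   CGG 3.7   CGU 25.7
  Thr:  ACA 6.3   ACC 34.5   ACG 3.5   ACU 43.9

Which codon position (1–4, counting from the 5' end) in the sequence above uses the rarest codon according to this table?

3

Codon 1 GAG (Glu): 16.5 per 1000.
Codon 2 ACC (Thr): 34.5 per 1000.
Codon 3 CGA (Arg): 10.9 per 1000.
Codon 4 UGC (Cys): 43.3 per 1000.
Lowest frequency is 10.9 at codon 3.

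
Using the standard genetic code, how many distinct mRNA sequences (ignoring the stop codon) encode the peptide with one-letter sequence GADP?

Gly: 4 codons.
Ala: 4 codons.
Asp: 2 codons.
Pro: 4 codons.
4 × 4 × 2 × 4 = 128.

128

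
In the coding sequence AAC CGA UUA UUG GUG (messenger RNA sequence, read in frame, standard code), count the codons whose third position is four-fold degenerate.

Codon 1 AAC (Asn): third position 2-fold.
Codon 2 CGA (Arg): third position 4-fold.
Codon 3 UUA (Leu): third position 2-fold.
Codon 4 UUG (Leu): third position 2-fold.
Codon 5 GUG (Val): third position 4-fold.
Four-fold degenerate third positions: 2.

2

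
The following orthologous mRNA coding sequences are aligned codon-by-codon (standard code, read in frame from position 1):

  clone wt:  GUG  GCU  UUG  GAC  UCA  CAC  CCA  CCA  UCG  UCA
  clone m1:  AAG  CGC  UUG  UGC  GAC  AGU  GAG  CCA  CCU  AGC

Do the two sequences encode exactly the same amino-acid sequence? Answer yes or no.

no

Codon 1: GUG Val / AAG Lys — nonsynonymous.
Codon 2: GCU Ala / CGC Arg — nonsynonymous.
Codon 3: UUG Leu / UUG Leu — identical.
Codon 4: GAC Asp / UGC Cys — nonsynonymous.
Codon 5: UCA Ser / GAC Asp — nonsynonymous.
Codon 6: CAC His / AGU Ser — nonsynonymous.
Codon 7: CCA Pro / GAG Glu — nonsynonymous.
Codon 8: CCA Pro / CCA Pro — identical.
Codon 9: UCG Ser / CCU Pro — nonsynonymous.
Codon 10: UCA Ser / AGC Ser — synonymous.
Nonsynonymous differences: 7 → different protein.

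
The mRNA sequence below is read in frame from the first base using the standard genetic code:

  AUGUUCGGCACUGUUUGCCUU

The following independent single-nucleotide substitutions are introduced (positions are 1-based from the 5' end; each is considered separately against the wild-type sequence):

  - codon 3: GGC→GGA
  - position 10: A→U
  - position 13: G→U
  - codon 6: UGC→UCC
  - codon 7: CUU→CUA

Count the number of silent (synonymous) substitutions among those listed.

Codon 3: GGC (Gly) → GGA (Gly) — synonymous.
Codon 4: ACU (Thr) → UCU (Ser) — missense.
Codon 5: GUU (Val) → UUU (Phe) — missense.
Codon 6: UGC (Cys) → UCC (Ser) — missense.
Codon 7: CUU (Leu) → CUA (Leu) — synonymous.
Synonymous: 2 of 5.

2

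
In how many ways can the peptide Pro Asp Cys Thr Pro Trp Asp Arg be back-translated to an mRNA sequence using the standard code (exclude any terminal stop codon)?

3072

Pro: 4 codons.
Asp: 2 codons.
Cys: 2 codons.
Thr: 4 codons.
Pro: 4 codons.
Trp: 1 codon.
Asp: 2 codons.
Arg: 6 codons.
4 × 2 × 2 × 4 × 4 × 1 × 2 × 6 = 3072.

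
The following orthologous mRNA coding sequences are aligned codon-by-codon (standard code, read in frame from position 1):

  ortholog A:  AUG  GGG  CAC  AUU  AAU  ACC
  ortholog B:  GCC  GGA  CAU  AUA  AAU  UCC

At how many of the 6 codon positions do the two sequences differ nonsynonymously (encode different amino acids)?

2

Codon 1: AUG Met / GCC Ala — nonsynonymous.
Codon 2: GGG Gly / GGA Gly — synonymous.
Codon 3: CAC His / CAU His — synonymous.
Codon 4: AUU Ile / AUA Ile — synonymous.
Codon 5: AAU Asn / AAU Asn — identical.
Codon 6: ACC Thr / UCC Ser — nonsynonymous.
Nonsynonymous differences: 2.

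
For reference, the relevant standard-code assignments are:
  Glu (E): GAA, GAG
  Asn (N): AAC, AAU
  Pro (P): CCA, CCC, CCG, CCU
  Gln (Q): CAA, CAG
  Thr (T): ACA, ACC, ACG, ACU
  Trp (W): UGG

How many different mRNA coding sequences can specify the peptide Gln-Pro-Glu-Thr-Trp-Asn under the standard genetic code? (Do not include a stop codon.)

Gln: 2 codons.
Pro: 4 codons.
Glu: 2 codons.
Thr: 4 codons.
Trp: 1 codon.
Asn: 2 codons.
2 × 4 × 2 × 4 × 1 × 2 = 128.

128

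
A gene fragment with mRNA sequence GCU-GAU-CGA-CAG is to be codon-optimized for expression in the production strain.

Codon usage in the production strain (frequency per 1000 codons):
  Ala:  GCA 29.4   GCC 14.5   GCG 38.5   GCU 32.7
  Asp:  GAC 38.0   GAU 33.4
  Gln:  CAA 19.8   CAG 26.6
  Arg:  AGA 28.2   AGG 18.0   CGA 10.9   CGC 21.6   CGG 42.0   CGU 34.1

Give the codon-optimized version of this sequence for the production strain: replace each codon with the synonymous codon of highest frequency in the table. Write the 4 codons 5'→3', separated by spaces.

Codon 1 (Ala): best is GCG at 38.5.
Codon 2 (Asp): best is GAC at 38.0.
Codon 3 (Arg): best is CGG at 42.0.
Codon 4 (Gln): best is CAG at 26.6.

GCG GAC CGG CAG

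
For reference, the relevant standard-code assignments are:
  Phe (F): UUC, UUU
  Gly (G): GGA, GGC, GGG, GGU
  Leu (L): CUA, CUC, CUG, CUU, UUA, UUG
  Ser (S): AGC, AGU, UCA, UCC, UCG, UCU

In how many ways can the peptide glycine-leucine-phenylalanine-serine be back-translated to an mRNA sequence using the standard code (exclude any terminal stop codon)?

288

Gly: 4 codons.
Leu: 6 codons.
Phe: 2 codons.
Ser: 6 codons.
4 × 6 × 2 × 6 = 288.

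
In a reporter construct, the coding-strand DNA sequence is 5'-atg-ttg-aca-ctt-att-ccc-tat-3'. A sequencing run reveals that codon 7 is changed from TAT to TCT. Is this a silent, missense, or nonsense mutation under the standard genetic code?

Position 20 falls in codon 7: TAT → Tyr.
After the substitution the codon is TCT → Ser.
Tyr ≠ Ser, so this is a missense mutation.

missense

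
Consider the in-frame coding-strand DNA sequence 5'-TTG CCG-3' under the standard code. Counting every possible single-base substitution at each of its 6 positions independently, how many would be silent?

5

Codon 1 (TTG, Leu): 2 synonymous substitutions.
Codon 2 (CCG, Pro): 3 synonymous substitutions.
Total: 2 + 3 = 5.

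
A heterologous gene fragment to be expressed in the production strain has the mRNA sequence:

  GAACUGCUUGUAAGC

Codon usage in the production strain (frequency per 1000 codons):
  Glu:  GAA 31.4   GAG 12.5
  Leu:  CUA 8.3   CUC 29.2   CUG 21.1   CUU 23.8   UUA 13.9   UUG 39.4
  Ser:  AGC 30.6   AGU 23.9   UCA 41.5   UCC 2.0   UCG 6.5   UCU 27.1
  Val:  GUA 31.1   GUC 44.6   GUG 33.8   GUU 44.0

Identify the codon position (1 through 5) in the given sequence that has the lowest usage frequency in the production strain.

2

Codon 1 GAA (Glu): 31.4 per 1000.
Codon 2 CUG (Leu): 21.1 per 1000.
Codon 3 CUU (Leu): 23.8 per 1000.
Codon 4 GUA (Val): 31.1 per 1000.
Codon 5 AGC (Ser): 30.6 per 1000.
Lowest frequency is 21.1 at codon 2.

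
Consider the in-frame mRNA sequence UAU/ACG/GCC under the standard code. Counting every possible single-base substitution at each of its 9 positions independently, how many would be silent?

Codon 1 (UAU, Tyr): 1 synonymous substitution.
Codon 2 (ACG, Thr): 3 synonymous substitutions.
Codon 3 (GCC, Ala): 3 synonymous substitutions.
Total: 1 + 3 + 3 = 7.

7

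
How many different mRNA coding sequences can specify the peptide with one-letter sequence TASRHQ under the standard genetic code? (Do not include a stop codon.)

2304

Thr: 4 codons.
Ala: 4 codons.
Ser: 6 codons.
Arg: 6 codons.
His: 2 codons.
Gln: 2 codons.
4 × 4 × 6 × 6 × 2 × 2 = 2304.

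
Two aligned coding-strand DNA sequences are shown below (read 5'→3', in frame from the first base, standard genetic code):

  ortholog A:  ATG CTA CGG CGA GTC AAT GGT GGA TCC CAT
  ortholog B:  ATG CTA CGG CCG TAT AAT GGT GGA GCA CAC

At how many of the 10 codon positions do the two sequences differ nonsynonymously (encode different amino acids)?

Codon 1: ATG Met / ATG Met — identical.
Codon 2: CTA Leu / CTA Leu — identical.
Codon 3: CGG Arg / CGG Arg — identical.
Codon 4: CGA Arg / CCG Pro — nonsynonymous.
Codon 5: GTC Val / TAT Tyr — nonsynonymous.
Codon 6: AAT Asn / AAT Asn — identical.
Codon 7: GGT Gly / GGT Gly — identical.
Codon 8: GGA Gly / GGA Gly — identical.
Codon 9: TCC Ser / GCA Ala — nonsynonymous.
Codon 10: CAT His / CAC His — synonymous.
Nonsynonymous differences: 3.

3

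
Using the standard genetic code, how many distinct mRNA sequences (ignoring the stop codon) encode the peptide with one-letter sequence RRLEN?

Arg: 6 codons.
Arg: 6 codons.
Leu: 6 codons.
Glu: 2 codons.
Asn: 2 codons.
6 × 6 × 6 × 2 × 2 = 864.

864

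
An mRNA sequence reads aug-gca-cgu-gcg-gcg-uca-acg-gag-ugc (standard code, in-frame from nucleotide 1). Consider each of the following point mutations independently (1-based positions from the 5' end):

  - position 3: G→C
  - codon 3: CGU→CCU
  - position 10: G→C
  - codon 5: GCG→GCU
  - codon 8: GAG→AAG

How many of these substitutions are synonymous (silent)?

Codon 1: AUG (Met) → AUC (Ile) — missense.
Codon 3: CGU (Arg) → CCU (Pro) — missense.
Codon 4: GCG (Ala) → CCG (Pro) — missense.
Codon 5: GCG (Ala) → GCU (Ala) — synonymous.
Codon 8: GAG (Glu) → AAG (Lys) — missense.
Synonymous: 1 of 5.

1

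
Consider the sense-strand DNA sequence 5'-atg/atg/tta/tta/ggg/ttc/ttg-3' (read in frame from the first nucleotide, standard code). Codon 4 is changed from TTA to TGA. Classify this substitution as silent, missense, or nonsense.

Position 11 falls in codon 4: TTA → Leu.
After the substitution the codon is TGA → Stop.
The new codon is a stop codon, so this is a nonsense mutation.

nonsense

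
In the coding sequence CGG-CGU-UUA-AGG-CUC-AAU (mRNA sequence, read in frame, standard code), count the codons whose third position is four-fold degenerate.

Codon 1 CGG (Arg): third position 4-fold.
Codon 2 CGU (Arg): third position 4-fold.
Codon 3 UUA (Leu): third position 2-fold.
Codon 4 AGG (Arg): third position 2-fold.
Codon 5 CUC (Leu): third position 4-fold.
Codon 6 AAU (Asn): third position 2-fold.
Four-fold degenerate third positions: 3.

3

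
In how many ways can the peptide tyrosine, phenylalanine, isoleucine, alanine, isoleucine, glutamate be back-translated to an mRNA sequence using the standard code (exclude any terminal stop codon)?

288

Tyr: 2 codons.
Phe: 2 codons.
Ile: 3 codons.
Ala: 4 codons.
Ile: 3 codons.
Glu: 2 codons.
2 × 2 × 3 × 4 × 3 × 2 = 288.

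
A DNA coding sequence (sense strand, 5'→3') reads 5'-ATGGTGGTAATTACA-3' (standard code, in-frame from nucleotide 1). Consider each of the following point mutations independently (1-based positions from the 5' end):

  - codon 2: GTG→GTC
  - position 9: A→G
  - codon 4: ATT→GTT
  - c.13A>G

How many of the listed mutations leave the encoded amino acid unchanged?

Codon 2: GTG (Val) → GTC (Val) — synonymous.
Codon 3: GTA (Val) → GTG (Val) — synonymous.
Codon 4: ATT (Ile) → GTT (Val) — missense.
Codon 5: ACA (Thr) → GCA (Ala) — missense.
Synonymous: 2 of 4.

2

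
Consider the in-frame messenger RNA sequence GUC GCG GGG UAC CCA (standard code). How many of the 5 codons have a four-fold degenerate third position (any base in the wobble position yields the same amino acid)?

4

Codon 1 GUC (Val): third position 4-fold.
Codon 2 GCG (Ala): third position 4-fold.
Codon 3 GGG (Gly): third position 4-fold.
Codon 4 UAC (Tyr): third position 2-fold.
Codon 5 CCA (Pro): third position 4-fold.
Four-fold degenerate third positions: 4.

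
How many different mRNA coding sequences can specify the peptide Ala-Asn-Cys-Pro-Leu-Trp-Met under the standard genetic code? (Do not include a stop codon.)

384

Ala: 4 codons.
Asn: 2 codons.
Cys: 2 codons.
Pro: 4 codons.
Leu: 6 codons.
Trp: 1 codon.
Met: 1 codon.
4 × 2 × 2 × 4 × 6 × 1 × 1 = 384.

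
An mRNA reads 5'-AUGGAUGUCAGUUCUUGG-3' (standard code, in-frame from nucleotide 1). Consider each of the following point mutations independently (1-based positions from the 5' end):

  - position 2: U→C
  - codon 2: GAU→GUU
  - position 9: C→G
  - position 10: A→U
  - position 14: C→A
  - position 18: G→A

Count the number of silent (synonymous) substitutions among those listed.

Codon 1: AUG (Met) → ACG (Thr) — missense.
Codon 2: GAU (Asp) → GUU (Val) — missense.
Codon 3: GUC (Val) → GUG (Val) — synonymous.
Codon 4: AGU (Ser) → UGU (Cys) — missense.
Codon 5: UCU (Ser) → UAU (Tyr) — missense.
Codon 6: UGG (Trp) → UGA (Stop) — nonsense.
Synonymous: 1 of 6.

1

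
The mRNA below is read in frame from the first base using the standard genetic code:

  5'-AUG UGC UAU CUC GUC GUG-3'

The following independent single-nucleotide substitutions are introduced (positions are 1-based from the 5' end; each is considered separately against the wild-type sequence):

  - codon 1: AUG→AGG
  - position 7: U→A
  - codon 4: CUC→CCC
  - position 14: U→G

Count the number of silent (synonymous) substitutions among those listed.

Codon 1: AUG (Met) → AGG (Arg) — missense.
Codon 3: UAU (Tyr) → AAU (Asn) — missense.
Codon 4: CUC (Leu) → CCC (Pro) — missense.
Codon 5: GUC (Val) → GGC (Gly) — missense.
Synonymous: 0 of 4.

0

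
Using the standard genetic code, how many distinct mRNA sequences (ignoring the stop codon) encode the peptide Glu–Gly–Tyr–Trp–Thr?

64

Glu: 2 codons.
Gly: 4 codons.
Tyr: 2 codons.
Trp: 1 codon.
Thr: 4 codons.
2 × 4 × 2 × 1 × 4 = 64.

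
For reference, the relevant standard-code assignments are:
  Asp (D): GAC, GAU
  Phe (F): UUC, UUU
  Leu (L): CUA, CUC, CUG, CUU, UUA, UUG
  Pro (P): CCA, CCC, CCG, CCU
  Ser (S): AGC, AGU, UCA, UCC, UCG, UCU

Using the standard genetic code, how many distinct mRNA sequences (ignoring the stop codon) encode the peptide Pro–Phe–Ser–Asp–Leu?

Pro: 4 codons.
Phe: 2 codons.
Ser: 6 codons.
Asp: 2 codons.
Leu: 6 codons.
4 × 2 × 6 × 2 × 6 = 576.

576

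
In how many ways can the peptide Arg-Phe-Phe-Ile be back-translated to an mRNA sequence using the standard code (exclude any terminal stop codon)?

72

Arg: 6 codons.
Phe: 2 codons.
Phe: 2 codons.
Ile: 3 codons.
6 × 2 × 2 × 3 = 72.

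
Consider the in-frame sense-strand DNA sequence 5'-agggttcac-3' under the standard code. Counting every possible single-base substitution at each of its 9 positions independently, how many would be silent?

6

Codon 1 (AGG, Arg): 2 synonymous substitutions.
Codon 2 (GTT, Val): 3 synonymous substitutions.
Codon 3 (CAC, His): 1 synonymous substitution.
Total: 2 + 3 + 1 = 6.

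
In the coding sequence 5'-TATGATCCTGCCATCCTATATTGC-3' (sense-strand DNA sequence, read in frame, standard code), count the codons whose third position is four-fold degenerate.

3

Codon 1 TAT (Tyr): third position 2-fold.
Codon 2 GAT (Asp): third position 2-fold.
Codon 3 CCT (Pro): third position 4-fold.
Codon 4 GCC (Ala): third position 4-fold.
Codon 5 ATC (Ile): third position 3-fold.
Codon 6 CTA (Leu): third position 4-fold.
Codon 7 TAT (Tyr): third position 2-fold.
Codon 8 TGC (Cys): third position 2-fold.
Four-fold degenerate third positions: 3.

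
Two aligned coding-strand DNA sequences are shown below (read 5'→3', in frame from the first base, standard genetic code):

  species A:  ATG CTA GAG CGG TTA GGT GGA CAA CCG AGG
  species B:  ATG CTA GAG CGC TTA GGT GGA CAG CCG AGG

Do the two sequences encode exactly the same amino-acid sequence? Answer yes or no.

yes

Codon 1: ATG Met / ATG Met — identical.
Codon 2: CTA Leu / CTA Leu — identical.
Codon 3: GAG Glu / GAG Glu — identical.
Codon 4: CGG Arg / CGC Arg — synonymous.
Codon 5: TTA Leu / TTA Leu — identical.
Codon 6: GGT Gly / GGT Gly — identical.
Codon 7: GGA Gly / GGA Gly — identical.
Codon 8: CAA Gln / CAG Gln — synonymous.
Codon 9: CCG Pro / CCG Pro — identical.
Codon 10: AGG Arg / AGG Arg — identical.
Nonsynonymous differences: 0 → same protein.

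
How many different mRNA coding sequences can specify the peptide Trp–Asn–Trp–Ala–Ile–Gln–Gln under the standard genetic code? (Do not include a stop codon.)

Trp: 1 codon.
Asn: 2 codons.
Trp: 1 codon.
Ala: 4 codons.
Ile: 3 codons.
Gln: 2 codons.
Gln: 2 codons.
1 × 2 × 1 × 4 × 3 × 2 × 2 = 96.

96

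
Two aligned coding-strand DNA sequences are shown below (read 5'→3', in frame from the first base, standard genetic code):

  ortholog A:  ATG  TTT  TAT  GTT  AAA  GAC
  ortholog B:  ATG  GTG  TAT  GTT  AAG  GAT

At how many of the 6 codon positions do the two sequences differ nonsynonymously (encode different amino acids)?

1

Codon 1: ATG Met / ATG Met — identical.
Codon 2: TTT Phe / GTG Val — nonsynonymous.
Codon 3: TAT Tyr / TAT Tyr — identical.
Codon 4: GTT Val / GTT Val — identical.
Codon 5: AAA Lys / AAG Lys — synonymous.
Codon 6: GAC Asp / GAT Asp — synonymous.
Nonsynonymous differences: 1.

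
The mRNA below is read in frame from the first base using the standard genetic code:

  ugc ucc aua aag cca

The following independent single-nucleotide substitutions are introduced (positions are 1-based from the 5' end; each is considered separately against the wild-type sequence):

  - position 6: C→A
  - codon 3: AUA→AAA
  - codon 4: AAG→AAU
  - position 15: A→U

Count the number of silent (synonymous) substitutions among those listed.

2

Codon 2: UCC (Ser) → UCA (Ser) — synonymous.
Codon 3: AUA (Ile) → AAA (Lys) — missense.
Codon 4: AAG (Lys) → AAU (Asn) — missense.
Codon 5: CCA (Pro) → CCU (Pro) — synonymous.
Synonymous: 2 of 4.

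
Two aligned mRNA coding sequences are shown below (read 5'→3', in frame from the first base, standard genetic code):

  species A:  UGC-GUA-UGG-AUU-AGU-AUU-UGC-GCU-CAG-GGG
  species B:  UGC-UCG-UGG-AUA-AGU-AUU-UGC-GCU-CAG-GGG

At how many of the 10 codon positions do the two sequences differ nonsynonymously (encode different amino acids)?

Codon 1: UGC Cys / UGC Cys — identical.
Codon 2: GUA Val / UCG Ser — nonsynonymous.
Codon 3: UGG Trp / UGG Trp — identical.
Codon 4: AUU Ile / AUA Ile — synonymous.
Codon 5: AGU Ser / AGU Ser — identical.
Codon 6: AUU Ile / AUU Ile — identical.
Codon 7: UGC Cys / UGC Cys — identical.
Codon 8: GCU Ala / GCU Ala — identical.
Codon 9: CAG Gln / CAG Gln — identical.
Codon 10: GGG Gly / GGG Gly — identical.
Nonsynonymous differences: 1.

1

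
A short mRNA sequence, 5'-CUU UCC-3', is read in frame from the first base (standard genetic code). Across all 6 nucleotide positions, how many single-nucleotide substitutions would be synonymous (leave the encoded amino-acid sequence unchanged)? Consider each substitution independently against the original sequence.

Codon 1 (CUU, Leu): 3 synonymous substitutions.
Codon 2 (UCC, Ser): 3 synonymous substitutions.
Total: 3 + 3 = 6.

6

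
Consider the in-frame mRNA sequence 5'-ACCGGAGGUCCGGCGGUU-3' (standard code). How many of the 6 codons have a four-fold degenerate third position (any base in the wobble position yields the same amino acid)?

6

Codon 1 ACC (Thr): third position 4-fold.
Codon 2 GGA (Gly): third position 4-fold.
Codon 3 GGU (Gly): third position 4-fold.
Codon 4 CCG (Pro): third position 4-fold.
Codon 5 GCG (Ala): third position 4-fold.
Codon 6 GUU (Val): third position 4-fold.
Four-fold degenerate third positions: 6.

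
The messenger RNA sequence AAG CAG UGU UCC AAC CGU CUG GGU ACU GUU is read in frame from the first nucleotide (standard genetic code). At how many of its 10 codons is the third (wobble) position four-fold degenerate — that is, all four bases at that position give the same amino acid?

Codon 1 AAG (Lys): third position 2-fold.
Codon 2 CAG (Gln): third position 2-fold.
Codon 3 UGU (Cys): third position 2-fold.
Codon 4 UCC (Ser): third position 4-fold.
Codon 5 AAC (Asn): third position 2-fold.
Codon 6 CGU (Arg): third position 4-fold.
Codon 7 CUG (Leu): third position 4-fold.
Codon 8 GGU (Gly): third position 4-fold.
Codon 9 ACU (Thr): third position 4-fold.
Codon 10 GUU (Val): third position 4-fold.
Four-fold degenerate third positions: 6.

6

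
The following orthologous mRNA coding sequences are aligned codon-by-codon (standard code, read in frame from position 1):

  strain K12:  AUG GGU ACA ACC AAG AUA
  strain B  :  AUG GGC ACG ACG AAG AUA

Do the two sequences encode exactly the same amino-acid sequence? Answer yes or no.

yes

Codon 1: AUG Met / AUG Met — identical.
Codon 2: GGU Gly / GGC Gly — synonymous.
Codon 3: ACA Thr / ACG Thr — synonymous.
Codon 4: ACC Thr / ACG Thr — synonymous.
Codon 5: AAG Lys / AAG Lys — identical.
Codon 6: AUA Ile / AUA Ile — identical.
Nonsynonymous differences: 0 → same protein.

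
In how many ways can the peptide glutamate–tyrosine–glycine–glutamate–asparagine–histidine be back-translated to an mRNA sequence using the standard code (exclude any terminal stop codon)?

128

Glu: 2 codons.
Tyr: 2 codons.
Gly: 4 codons.
Glu: 2 codons.
Asn: 2 codons.
His: 2 codons.
2 × 2 × 4 × 2 × 2 × 2 = 128.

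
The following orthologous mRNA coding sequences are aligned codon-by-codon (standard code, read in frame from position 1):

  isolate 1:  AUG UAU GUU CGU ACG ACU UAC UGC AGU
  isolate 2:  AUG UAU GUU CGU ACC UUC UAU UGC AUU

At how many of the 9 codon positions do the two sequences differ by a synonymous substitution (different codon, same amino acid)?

Codon 1: AUG Met / AUG Met — identical.
Codon 2: UAU Tyr / UAU Tyr — identical.
Codon 3: GUU Val / GUU Val — identical.
Codon 4: CGU Arg / CGU Arg — identical.
Codon 5: ACG Thr / ACC Thr — synonymous.
Codon 6: ACU Thr / UUC Phe — nonsynonymous.
Codon 7: UAC Tyr / UAU Tyr — synonymous.
Codon 8: UGC Cys / UGC Cys — identical.
Codon 9: AGU Ser / AUU Ile — nonsynonymous.
Synonymous differences: 2.

2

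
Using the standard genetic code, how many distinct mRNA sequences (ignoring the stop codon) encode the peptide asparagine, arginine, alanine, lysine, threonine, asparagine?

768

Asn: 2 codons.
Arg: 6 codons.
Ala: 4 codons.
Lys: 2 codons.
Thr: 4 codons.
Asn: 2 codons.
2 × 6 × 4 × 2 × 4 × 2 = 768.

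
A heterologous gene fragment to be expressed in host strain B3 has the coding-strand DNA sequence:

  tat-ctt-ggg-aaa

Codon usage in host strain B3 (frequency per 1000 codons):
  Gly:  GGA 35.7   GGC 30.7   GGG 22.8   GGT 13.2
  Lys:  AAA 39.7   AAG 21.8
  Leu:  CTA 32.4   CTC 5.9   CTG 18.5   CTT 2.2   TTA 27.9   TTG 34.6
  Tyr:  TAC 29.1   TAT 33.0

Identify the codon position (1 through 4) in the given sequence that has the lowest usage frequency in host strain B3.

Codon 1 TAT (Tyr): 33.0 per 1000.
Codon 2 CTT (Leu): 2.2 per 1000.
Codon 3 GGG (Gly): 22.8 per 1000.
Codon 4 AAA (Lys): 39.7 per 1000.
Lowest frequency is 2.2 at codon 2.

2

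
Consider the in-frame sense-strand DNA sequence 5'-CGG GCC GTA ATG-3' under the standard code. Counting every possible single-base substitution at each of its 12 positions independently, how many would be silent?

Codon 1 (CGG, Arg): 4 synonymous substitutions.
Codon 2 (GCC, Ala): 3 synonymous substitutions.
Codon 3 (GTA, Val): 3 synonymous substitutions.
Codon 4 (ATG, Met): 0 synonymous substitutions.
Total: 4 + 3 + 3 + 0 = 10.

10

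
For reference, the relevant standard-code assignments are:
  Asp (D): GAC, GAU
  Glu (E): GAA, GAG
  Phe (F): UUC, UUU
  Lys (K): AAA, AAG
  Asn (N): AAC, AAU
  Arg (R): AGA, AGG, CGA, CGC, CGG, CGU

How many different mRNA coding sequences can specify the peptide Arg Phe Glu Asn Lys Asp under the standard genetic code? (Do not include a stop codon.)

Arg: 6 codons.
Phe: 2 codons.
Glu: 2 codons.
Asn: 2 codons.
Lys: 2 codons.
Asp: 2 codons.
6 × 2 × 2 × 2 × 2 × 2 = 192.

192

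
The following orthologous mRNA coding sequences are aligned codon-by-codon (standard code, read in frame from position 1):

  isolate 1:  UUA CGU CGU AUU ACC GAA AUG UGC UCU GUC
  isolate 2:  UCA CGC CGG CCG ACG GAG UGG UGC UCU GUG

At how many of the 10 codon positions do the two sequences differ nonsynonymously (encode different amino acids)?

Codon 1: UUA Leu / UCA Ser — nonsynonymous.
Codon 2: CGU Arg / CGC Arg — synonymous.
Codon 3: CGU Arg / CGG Arg — synonymous.
Codon 4: AUU Ile / CCG Pro — nonsynonymous.
Codon 5: ACC Thr / ACG Thr — synonymous.
Codon 6: GAA Glu / GAG Glu — synonymous.
Codon 7: AUG Met / UGG Trp — nonsynonymous.
Codon 8: UGC Cys / UGC Cys — identical.
Codon 9: UCU Ser / UCU Ser — identical.
Codon 10: GUC Val / GUG Val — synonymous.
Nonsynonymous differences: 3.

3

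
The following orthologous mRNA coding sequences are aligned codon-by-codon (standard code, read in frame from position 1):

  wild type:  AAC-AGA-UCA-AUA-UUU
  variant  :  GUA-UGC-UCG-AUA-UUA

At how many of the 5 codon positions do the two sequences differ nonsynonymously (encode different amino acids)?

3

Codon 1: AAC Asn / GUA Val — nonsynonymous.
Codon 2: AGA Arg / UGC Cys — nonsynonymous.
Codon 3: UCA Ser / UCG Ser — synonymous.
Codon 4: AUA Ile / AUA Ile — identical.
Codon 5: UUU Phe / UUA Leu — nonsynonymous.
Nonsynonymous differences: 3.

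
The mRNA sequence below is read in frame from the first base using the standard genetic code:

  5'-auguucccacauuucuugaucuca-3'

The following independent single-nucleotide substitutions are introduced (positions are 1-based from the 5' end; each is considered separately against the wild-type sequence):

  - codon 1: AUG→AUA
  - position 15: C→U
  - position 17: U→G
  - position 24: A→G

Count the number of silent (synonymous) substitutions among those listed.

2

Codon 1: AUG (Met) → AUA (Ile) — missense.
Codon 5: UUC (Phe) → UUU (Phe) — synonymous.
Codon 6: UUG (Leu) → UGG (Trp) — missense.
Codon 8: UCA (Ser) → UCG (Ser) — synonymous.
Synonymous: 2 of 4.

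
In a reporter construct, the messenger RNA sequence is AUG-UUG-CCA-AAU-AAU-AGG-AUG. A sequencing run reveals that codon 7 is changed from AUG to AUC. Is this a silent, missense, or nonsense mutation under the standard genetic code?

Position 21 falls in codon 7: AUG → Met.
After the substitution the codon is AUC → Ile.
Met ≠ Ile, so this is a missense mutation.

missense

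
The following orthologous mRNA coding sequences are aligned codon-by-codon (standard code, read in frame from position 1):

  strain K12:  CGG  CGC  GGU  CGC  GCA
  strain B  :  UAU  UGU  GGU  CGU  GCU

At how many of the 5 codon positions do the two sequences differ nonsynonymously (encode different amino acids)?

2

Codon 1: CGG Arg / UAU Tyr — nonsynonymous.
Codon 2: CGC Arg / UGU Cys — nonsynonymous.
Codon 3: GGU Gly / GGU Gly — identical.
Codon 4: CGC Arg / CGU Arg — synonymous.
Codon 5: GCA Ala / GCU Ala — synonymous.
Nonsynonymous differences: 2.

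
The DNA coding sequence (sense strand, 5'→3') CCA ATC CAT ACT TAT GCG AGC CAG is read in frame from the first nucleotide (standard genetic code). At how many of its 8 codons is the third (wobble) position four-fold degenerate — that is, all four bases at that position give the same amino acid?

Codon 1 CCA (Pro): third position 4-fold.
Codon 2 ATC (Ile): third position 3-fold.
Codon 3 CAT (His): third position 2-fold.
Codon 4 ACT (Thr): third position 4-fold.
Codon 5 TAT (Tyr): third position 2-fold.
Codon 6 GCG (Ala): third position 4-fold.
Codon 7 AGC (Ser): third position 2-fold.
Codon 8 CAG (Gln): third position 2-fold.
Four-fold degenerate third positions: 3.

3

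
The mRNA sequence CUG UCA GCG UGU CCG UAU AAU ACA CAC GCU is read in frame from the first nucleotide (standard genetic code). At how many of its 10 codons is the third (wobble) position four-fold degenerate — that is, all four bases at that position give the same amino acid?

6

Codon 1 CUG (Leu): third position 4-fold.
Codon 2 UCA (Ser): third position 4-fold.
Codon 3 GCG (Ala): third position 4-fold.
Codon 4 UGU (Cys): third position 2-fold.
Codon 5 CCG (Pro): third position 4-fold.
Codon 6 UAU (Tyr): third position 2-fold.
Codon 7 AAU (Asn): third position 2-fold.
Codon 8 ACA (Thr): third position 4-fold.
Codon 9 CAC (His): third position 2-fold.
Codon 10 GCU (Ala): third position 4-fold.
Four-fold degenerate third positions: 6.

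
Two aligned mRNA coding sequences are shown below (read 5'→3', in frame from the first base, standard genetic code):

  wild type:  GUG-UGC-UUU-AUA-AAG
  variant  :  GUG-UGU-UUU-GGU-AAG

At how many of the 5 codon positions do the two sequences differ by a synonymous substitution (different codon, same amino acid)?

1

Codon 1: GUG Val / GUG Val — identical.
Codon 2: UGC Cys / UGU Cys — synonymous.
Codon 3: UUU Phe / UUU Phe — identical.
Codon 4: AUA Ile / GGU Gly — nonsynonymous.
Codon 5: AAG Lys / AAG Lys — identical.
Synonymous differences: 1.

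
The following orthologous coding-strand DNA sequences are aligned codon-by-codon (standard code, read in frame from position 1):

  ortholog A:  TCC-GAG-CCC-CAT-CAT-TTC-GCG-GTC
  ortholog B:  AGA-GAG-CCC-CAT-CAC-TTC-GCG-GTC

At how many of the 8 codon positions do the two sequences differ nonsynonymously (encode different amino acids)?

1

Codon 1: TCC Ser / AGA Arg — nonsynonymous.
Codon 2: GAG Glu / GAG Glu — identical.
Codon 3: CCC Pro / CCC Pro — identical.
Codon 4: CAT His / CAT His — identical.
Codon 5: CAT His / CAC His — synonymous.
Codon 6: TTC Phe / TTC Phe — identical.
Codon 7: GCG Ala / GCG Ala — identical.
Codon 8: GTC Val / GTC Val — identical.
Nonsynonymous differences: 1.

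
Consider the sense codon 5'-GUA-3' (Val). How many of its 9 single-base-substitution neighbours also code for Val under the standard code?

3

Position 1: none → 0 synonymous.
Position 2: none → 0 synonymous.
Position 3: GUU, GUC, GUG → 3 synonymous.
Total: 0 + 0 + 3 = 3.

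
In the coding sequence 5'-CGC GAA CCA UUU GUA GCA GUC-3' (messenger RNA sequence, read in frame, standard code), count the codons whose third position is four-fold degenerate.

5

Codon 1 CGC (Arg): third position 4-fold.
Codon 2 GAA (Glu): third position 2-fold.
Codon 3 CCA (Pro): third position 4-fold.
Codon 4 UUU (Phe): third position 2-fold.
Codon 5 GUA (Val): third position 4-fold.
Codon 6 GCA (Ala): third position 4-fold.
Codon 7 GUC (Val): third position 4-fold.
Four-fold degenerate third positions: 5.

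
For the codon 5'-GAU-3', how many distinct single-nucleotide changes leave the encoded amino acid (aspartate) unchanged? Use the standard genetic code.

Position 1: none → 0 synonymous.
Position 2: none → 0 synonymous.
Position 3: GAC → 1 synonymous.
Total: 0 + 0 + 1 = 1.

1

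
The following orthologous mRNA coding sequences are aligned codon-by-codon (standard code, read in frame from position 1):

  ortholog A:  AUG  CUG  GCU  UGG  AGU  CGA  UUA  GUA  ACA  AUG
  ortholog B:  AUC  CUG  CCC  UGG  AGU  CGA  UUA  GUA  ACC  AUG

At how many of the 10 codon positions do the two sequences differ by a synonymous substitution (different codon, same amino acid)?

1

Codon 1: AUG Met / AUC Ile — nonsynonymous.
Codon 2: CUG Leu / CUG Leu — identical.
Codon 3: GCU Ala / CCC Pro — nonsynonymous.
Codon 4: UGG Trp / UGG Trp — identical.
Codon 5: AGU Ser / AGU Ser — identical.
Codon 6: CGA Arg / CGA Arg — identical.
Codon 7: UUA Leu / UUA Leu — identical.
Codon 8: GUA Val / GUA Val — identical.
Codon 9: ACA Thr / ACC Thr — synonymous.
Codon 10: AUG Met / AUG Met — identical.
Synonymous differences: 1.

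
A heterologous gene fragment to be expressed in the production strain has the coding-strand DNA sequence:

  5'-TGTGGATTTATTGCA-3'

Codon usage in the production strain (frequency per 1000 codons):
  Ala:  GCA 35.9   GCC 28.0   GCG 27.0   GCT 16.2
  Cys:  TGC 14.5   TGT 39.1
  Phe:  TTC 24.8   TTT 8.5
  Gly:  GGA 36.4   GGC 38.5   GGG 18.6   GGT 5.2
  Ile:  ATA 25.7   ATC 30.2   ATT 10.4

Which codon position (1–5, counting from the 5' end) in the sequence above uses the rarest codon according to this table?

Codon 1 TGT (Cys): 39.1 per 1000.
Codon 2 GGA (Gly): 36.4 per 1000.
Codon 3 TTT (Phe): 8.5 per 1000.
Codon 4 ATT (Ile): 10.4 per 1000.
Codon 5 GCA (Ala): 35.9 per 1000.
Lowest frequency is 8.5 at codon 3.

3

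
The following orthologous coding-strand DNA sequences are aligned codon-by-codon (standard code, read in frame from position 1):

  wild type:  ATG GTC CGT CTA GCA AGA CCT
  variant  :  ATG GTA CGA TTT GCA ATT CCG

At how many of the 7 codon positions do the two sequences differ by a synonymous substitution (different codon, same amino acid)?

3

Codon 1: ATG Met / ATG Met — identical.
Codon 2: GTC Val / GTA Val — synonymous.
Codon 3: CGT Arg / CGA Arg — synonymous.
Codon 4: CTA Leu / TTT Phe — nonsynonymous.
Codon 5: GCA Ala / GCA Ala — identical.
Codon 6: AGA Arg / ATT Ile — nonsynonymous.
Codon 7: CCT Pro / CCG Pro — synonymous.
Synonymous differences: 3.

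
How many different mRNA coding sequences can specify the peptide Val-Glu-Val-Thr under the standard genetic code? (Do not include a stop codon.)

Val: 4 codons.
Glu: 2 codons.
Val: 4 codons.
Thr: 4 codons.
4 × 2 × 4 × 4 = 128.

128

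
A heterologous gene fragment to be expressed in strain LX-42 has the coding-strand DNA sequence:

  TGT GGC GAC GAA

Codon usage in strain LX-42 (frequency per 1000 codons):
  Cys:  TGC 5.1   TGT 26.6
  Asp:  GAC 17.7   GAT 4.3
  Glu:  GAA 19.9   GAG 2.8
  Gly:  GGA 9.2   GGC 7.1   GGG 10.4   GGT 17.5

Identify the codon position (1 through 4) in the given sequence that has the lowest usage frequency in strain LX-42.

2

Codon 1 TGT (Cys): 26.6 per 1000.
Codon 2 GGC (Gly): 7.1 per 1000.
Codon 3 GAC (Asp): 17.7 per 1000.
Codon 4 GAA (Glu): 19.9 per 1000.
Lowest frequency is 7.1 at codon 2.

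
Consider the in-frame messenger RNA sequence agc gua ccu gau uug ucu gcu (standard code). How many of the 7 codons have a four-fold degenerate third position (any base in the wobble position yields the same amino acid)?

4

Codon 1 AGC (Ser): third position 2-fold.
Codon 2 GUA (Val): third position 4-fold.
Codon 3 CCU (Pro): third position 4-fold.
Codon 4 GAU (Asp): third position 2-fold.
Codon 5 UUG (Leu): third position 2-fold.
Codon 6 UCU (Ser): third position 4-fold.
Codon 7 GCU (Ala): third position 4-fold.
Four-fold degenerate third positions: 4.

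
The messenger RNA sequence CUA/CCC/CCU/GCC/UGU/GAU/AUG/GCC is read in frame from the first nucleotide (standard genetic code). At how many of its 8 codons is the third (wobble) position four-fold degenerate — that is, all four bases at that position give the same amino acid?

5

Codon 1 CUA (Leu): third position 4-fold.
Codon 2 CCC (Pro): third position 4-fold.
Codon 3 CCU (Pro): third position 4-fold.
Codon 4 GCC (Ala): third position 4-fold.
Codon 5 UGU (Cys): third position 2-fold.
Codon 6 GAU (Asp): third position 2-fold.
Codon 7 AUG (Met): third position 1-fold.
Codon 8 GCC (Ala): third position 4-fold.
Four-fold degenerate third positions: 5.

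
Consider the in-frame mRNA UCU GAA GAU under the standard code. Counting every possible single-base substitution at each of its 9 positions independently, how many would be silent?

5

Codon 1 (UCU, Ser): 3 synonymous substitutions.
Codon 2 (GAA, Glu): 1 synonymous substitution.
Codon 3 (GAU, Asp): 1 synonymous substitution.
Total: 3 + 1 + 1 = 5.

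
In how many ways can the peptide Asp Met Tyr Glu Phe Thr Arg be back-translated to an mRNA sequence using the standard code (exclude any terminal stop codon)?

Asp: 2 codons.
Met: 1 codon.
Tyr: 2 codons.
Glu: 2 codons.
Phe: 2 codons.
Thr: 4 codons.
Arg: 6 codons.
2 × 1 × 2 × 2 × 2 × 4 × 6 = 384.

384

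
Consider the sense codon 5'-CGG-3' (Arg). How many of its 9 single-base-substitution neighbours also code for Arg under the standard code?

Position 1: AGG → 1 synonymous.
Position 2: none → 0 synonymous.
Position 3: CGU, CGC, CGA → 3 synonymous.
Total: 1 + 0 + 3 = 4.

4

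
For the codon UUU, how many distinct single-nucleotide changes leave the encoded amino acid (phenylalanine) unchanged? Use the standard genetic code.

1

Position 1: none → 0 synonymous.
Position 2: none → 0 synonymous.
Position 3: UUC → 1 synonymous.
Total: 0 + 0 + 1 = 1.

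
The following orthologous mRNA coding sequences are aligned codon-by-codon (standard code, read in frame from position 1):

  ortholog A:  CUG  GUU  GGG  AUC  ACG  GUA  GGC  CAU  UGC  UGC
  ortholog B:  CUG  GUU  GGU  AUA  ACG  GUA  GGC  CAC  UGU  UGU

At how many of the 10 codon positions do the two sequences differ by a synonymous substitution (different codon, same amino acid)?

Codon 1: CUG Leu / CUG Leu — identical.
Codon 2: GUU Val / GUU Val — identical.
Codon 3: GGG Gly / GGU Gly — synonymous.
Codon 4: AUC Ile / AUA Ile — synonymous.
Codon 5: ACG Thr / ACG Thr — identical.
Codon 6: GUA Val / GUA Val — identical.
Codon 7: GGC Gly / GGC Gly — identical.
Codon 8: CAU His / CAC His — synonymous.
Codon 9: UGC Cys / UGU Cys — synonymous.
Codon 10: UGC Cys / UGU Cys — synonymous.
Synonymous differences: 5.

5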